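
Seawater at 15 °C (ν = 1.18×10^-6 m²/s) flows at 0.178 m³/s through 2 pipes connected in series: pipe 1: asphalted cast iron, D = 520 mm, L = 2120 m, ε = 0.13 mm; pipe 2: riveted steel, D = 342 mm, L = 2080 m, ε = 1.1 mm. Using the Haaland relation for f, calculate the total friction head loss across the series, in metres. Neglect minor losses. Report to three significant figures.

H ≈ 33.7 m

Pipe 1: V = 0.8382 m/s, Re = 3.69×10^5, ε/D = 2.50×10^-4, f = 0.01613, h_1 = f(L/D)V²/2g = 2.354 m
Pipe 2: V = 1.938 m/s, Re = 5.62×10^5, ε/D = 0.00322, f = 0.02695, h_2 = f(L/D)V²/2g = 31.36 m
Series → Q common, losses add: H = Σh = 33.71 m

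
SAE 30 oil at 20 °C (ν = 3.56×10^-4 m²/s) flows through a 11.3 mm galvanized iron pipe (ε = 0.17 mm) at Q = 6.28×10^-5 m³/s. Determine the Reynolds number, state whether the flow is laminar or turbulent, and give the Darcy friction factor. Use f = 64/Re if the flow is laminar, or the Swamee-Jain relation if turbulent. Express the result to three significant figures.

V = 4Q/(πD²) = 0.6262 m/s
Re = VD/ν = 0.6262·0.0113/3.56×10^-4 = 19.9
Re < 2300 → laminar → f = 64/Re = 3.220

Re ≈ 19.9; laminar; f = 64/Re ≈ 3.22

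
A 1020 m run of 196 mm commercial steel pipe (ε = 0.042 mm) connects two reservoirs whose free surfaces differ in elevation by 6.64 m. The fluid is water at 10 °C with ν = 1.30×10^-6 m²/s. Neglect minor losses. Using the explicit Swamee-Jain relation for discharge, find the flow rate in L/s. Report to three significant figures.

Swamee-Jain (Type II): Q = -0.965·√(gD⁵h_f/L)·ln[ε/(3.7D) + √(3.17ν²L/(gD³h_f))]
√(gD⁵h_f/L) = √(9.81·0.196⁵·6.64/1020) = 0.004298
ε/(3.7D) = 5.79×10^-5; √(3.17ν²L/(gD³h_f)) = 1.06×10^-4
Q = -0.965·0.004298·ln(1.635×10^-4) = 0.03616 m³/s
Check: V = 1.20 m/s, Re = 1.81×10^5, f = 0.01746, h_f = 6.65 m ≈ 6.64 m ✓

Q ≈ 36.2 L/s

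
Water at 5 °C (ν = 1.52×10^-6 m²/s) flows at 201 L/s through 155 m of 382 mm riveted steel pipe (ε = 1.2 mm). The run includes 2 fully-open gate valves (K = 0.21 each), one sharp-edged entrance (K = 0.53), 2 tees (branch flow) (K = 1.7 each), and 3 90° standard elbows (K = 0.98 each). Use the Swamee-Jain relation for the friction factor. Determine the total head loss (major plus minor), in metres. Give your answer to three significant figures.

V = 4Q/(πD²) = 1.754 m/s; V²/2g = 0.1568 m
Re = 4.41×10^5, ε/D = 0.00314 → f = 0.02692 (Swamee-Jain)
Major: h_f = f(L/D)·V²/2g = 0.02692·405.8·0.1568 = 1.713 m
Minor: ΣK = 7.29; h_m = ΣK·V²/2g = 1.143 m
Total H_L = 1.713 + 1.143 = 2.855 m

H_L ≈ 2.86 m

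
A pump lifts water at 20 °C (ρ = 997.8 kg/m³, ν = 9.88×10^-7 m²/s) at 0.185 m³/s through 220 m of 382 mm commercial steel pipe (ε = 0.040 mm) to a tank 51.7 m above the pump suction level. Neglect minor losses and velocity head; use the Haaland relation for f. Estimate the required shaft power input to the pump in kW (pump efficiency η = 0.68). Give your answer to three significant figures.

P_shaft ≈ 141 kW

V = 4Q/(πD²) = 1.614 m/s; Re = 6.24×10^5; ε/D = 1.05×10^-4; f = 0.01398
h_f = f(L/D)V²/2g = 1.069 m
Total head H = z + h_f = 51.7 + 1.069 = 52.77 m
P_hyd = ρgQH = 997.8·9.81·0.185·52.77 = 95.56 kW
P_shaft = P_hyd/η = 95.56/0.68 = 140.5 kW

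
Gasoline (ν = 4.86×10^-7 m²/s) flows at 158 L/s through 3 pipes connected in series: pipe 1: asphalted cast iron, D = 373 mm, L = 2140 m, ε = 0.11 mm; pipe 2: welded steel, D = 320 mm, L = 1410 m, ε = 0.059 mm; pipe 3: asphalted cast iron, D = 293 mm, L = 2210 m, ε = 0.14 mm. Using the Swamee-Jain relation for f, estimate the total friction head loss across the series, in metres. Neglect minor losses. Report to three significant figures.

Pipe 1: V = 1.446 m/s, Re = 1.11×10^6, ε/D = 2.95×10^-4, f = 0.01564, h_1 = f(L/D)V²/2g = 9.563 m
Pipe 2: V = 1.965 m/s, Re = 1.29×10^6, ε/D = 1.84×10^-4, f = 0.01439, h_2 = f(L/D)V²/2g = 12.47 m
Pipe 3: V = 2.343 m/s, Re = 1.41×10^6, ε/D = 4.78×10^-4, f = 0.01699, h_3 = f(L/D)V²/2g = 35.87 m
Series → Q common, losses add: H = Σh = 57.90 m

H ≈ 57.9 m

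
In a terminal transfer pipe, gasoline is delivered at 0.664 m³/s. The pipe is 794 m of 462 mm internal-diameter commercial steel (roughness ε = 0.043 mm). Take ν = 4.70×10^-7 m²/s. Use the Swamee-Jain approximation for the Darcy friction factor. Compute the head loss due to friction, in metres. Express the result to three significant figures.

V = 4Q/(πD²) = 4·0.664/(π·0.462²) = 3.961 m/s
Re = VD/ν = 3.961·0.462/4.70×10^-7 = 3.89×10^6 → turbulent
ε/D = 0.043/462 = 9.31×10^-5
Swamee-Jain: f = 0.01236
h_f = f(L/D)V²/(2g) = 0.01236·(794/0.462)·3.961²/(2·9.81) = 16.99 m

h_f ≈ 17.0 m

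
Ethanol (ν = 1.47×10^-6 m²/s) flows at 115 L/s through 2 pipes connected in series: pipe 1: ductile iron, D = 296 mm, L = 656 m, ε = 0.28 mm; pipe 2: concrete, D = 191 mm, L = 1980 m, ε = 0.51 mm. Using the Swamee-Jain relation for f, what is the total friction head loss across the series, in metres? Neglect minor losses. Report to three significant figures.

Pipe 1: V = 1.671 m/s, Re = 3.37×10^5, ε/D = 9.46×10^-4, f = 0.02041, h_1 = f(L/D)V²/2g = 6.440 m
Pipe 2: V = 4.014 m/s, Re = 5.22×10^5, ε/D = 0.00267, f = 0.02572, h_2 = f(L/D)V²/2g = 218.9 m
Series → Q common, losses add: H = Σh = 225.4 m

H ≈ 225 m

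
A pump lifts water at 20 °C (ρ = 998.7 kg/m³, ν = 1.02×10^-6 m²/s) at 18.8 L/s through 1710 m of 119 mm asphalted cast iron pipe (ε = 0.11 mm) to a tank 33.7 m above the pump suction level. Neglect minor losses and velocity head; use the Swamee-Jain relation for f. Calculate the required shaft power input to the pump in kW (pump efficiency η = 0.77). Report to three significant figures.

V = 4Q/(πD²) = 1.690 m/s; Re = 1.97×10^5; ε/D = 9.24×10^-4; f = 0.02091
h_f = f(L/D)V²/2g = 43.75 m
Total head H = z + h_f = 33.7 + 43.75 = 77.45 m
P_hyd = ρgQH = 998.7·9.81·0.0188·77.45 = 14.27 kW
P_shaft = P_hyd/η = 14.27/0.77 = 18.53 kW

P_shaft ≈ 18.5 kW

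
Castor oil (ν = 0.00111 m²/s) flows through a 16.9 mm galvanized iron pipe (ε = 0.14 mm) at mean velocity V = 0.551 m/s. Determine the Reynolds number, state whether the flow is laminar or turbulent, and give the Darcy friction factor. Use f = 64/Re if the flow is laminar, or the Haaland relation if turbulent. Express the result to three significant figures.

Re = VD/ν = 0.5510·0.0169/0.00111 = 8.39
Re < 2300 → laminar → f = 64/Re = 7.629

Re ≈ 8.39; laminar; f = 64/Re ≈ 7.63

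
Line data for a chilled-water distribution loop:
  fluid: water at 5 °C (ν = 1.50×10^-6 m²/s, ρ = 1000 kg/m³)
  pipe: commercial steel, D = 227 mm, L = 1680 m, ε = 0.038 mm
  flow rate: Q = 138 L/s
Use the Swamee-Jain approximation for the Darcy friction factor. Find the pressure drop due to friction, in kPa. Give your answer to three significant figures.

Δp ≈ 652 kPa

V = 4Q/(πD²) = 4·0.138/(π·0.227²) = 3.410 m/s
Re = VD/ν = 3.410·0.227/1.50×10^-6 = 5.16×10^5 → turbulent
ε/D = 0.038/227 = 1.67×10^-4
Swamee-Jain: f = 0.01515
h_f = f(L/D)V²/(2g) = 0.01515·(1680/0.227)·3.410²/(2·9.81) = 66.45 m
Δp = ρg·h_f = 1000·9.81·66.45 = 651.9 kPa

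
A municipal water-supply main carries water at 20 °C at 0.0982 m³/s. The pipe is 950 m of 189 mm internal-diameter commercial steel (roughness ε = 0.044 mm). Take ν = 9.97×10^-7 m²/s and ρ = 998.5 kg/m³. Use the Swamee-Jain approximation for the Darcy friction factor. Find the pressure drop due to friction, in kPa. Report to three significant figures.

Δp ≈ 476 kPa

V = 4Q/(πD²) = 4·0.0982/(π·0.189²) = 3.500 m/s
Re = VD/ν = 3.500·0.189/9.97×10^-7 = 6.64×10^5 → turbulent
ε/D = 0.044/189 = 2.33×10^-4
Swamee-Jain: f = 0.01549
h_f = f(L/D)V²/(2g) = 0.01549·(950/0.189)·3.500²/(2·9.81) = 48.61 m
Δp = ρg·h_f = 998.5·9.81·48.61 = 476.1 kPa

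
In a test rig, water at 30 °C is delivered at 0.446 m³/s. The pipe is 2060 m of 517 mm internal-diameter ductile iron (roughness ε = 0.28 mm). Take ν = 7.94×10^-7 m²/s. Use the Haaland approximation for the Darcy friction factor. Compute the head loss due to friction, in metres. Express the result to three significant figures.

V = 4Q/(πD²) = 4·0.446/(π·0.517²) = 2.125 m/s
Re = VD/ν = 2.125·0.517/7.94×10^-7 = 1.38×10^6 → turbulent
ε/D = 0.28/517 = 5.42×10^-4
Haaland: f = 0.01734
h_f = f(L/D)V²/(2g) = 0.01734·(2060/0.517)·2.125²/(2·9.81) = 15.90 m

h_f ≈ 15.9 m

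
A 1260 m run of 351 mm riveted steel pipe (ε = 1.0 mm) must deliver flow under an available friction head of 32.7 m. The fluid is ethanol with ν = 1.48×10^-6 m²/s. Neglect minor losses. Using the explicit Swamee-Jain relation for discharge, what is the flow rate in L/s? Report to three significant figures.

Swamee-Jain (Type II): Q = -0.965·√(gD⁵h_f/L)·ln[ε/(3.7D) + √(3.17ν²L/(gD³h_f))]
√(gD⁵h_f/L) = √(9.81·0.351⁵·32.7/1260) = 0.03683
ε/(3.7D) = 7.70×10^-4; √(3.17ν²L/(gD³h_f)) = 2.51×10^-5
Q = -0.965·0.03683·ln(7.951×10^-4) = 0.2537 m³/s
Check: V = 2.62 m/s, Re = 6.22×10^5, f = 0.02611, h_f = 32.8 m ≈ 32.7 m ✓

Q ≈ 254 L/s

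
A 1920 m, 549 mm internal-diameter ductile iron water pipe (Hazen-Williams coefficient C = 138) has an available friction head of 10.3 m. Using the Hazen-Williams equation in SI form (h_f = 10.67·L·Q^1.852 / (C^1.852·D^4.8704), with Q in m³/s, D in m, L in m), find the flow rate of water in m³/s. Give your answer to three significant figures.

Rearranging: Q = [h_f·C^1.852·D^4.8704 / (10.67·L)]^(1/1.852)
Q = [10.3·138^1.852·0.549^4.8704 / (10.67·1920)]^0.540 = 0.4719 m³/s

Q ≈ 0.472 m³/s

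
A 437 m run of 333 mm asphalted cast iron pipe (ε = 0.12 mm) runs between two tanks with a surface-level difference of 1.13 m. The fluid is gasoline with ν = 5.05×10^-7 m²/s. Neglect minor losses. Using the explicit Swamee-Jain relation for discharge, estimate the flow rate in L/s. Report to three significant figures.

Swamee-Jain (Type II): Q = -0.965·√(gD⁵h_f/L)·ln[ε/(3.7D) + √(3.17ν²L/(gD³h_f))]
√(gD⁵h_f/L) = √(9.81·0.333⁵·1.13/437) = 0.01019
ε/(3.7D) = 9.74×10^-5; √(3.17ν²L/(gD³h_f)) = 2.94×10^-5
Q = -0.965·0.01019·ln(1.268×10^-4) = 0.08825 m³/s
Check: V = 1.01 m/s, Re = 6.68×10^5, f = 0.01656, h_f = 1.14 m ≈ 1.13 m ✓

Q ≈ 88.2 L/s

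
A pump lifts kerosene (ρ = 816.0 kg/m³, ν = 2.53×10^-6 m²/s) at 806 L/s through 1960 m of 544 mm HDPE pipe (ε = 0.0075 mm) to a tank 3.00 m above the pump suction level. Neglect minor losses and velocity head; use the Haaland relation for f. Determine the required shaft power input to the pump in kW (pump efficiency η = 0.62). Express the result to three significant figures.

P_shaft ≈ 316 kW

V = 4Q/(πD²) = 3.468 m/s; Re = 7.46×10^5; ε/D = 1.38×10^-5; f = 0.01239
h_f = f(L/D)V²/2g = 27.35 m
Total head H = z + h_f = 3.00 + 27.35 = 30.35 m
P_hyd = ρgQH = 816.0·9.81·0.806·30.35 = 195.8 kW
P_shaft = P_hyd/η = 195.8/0.62 = 315.9 kW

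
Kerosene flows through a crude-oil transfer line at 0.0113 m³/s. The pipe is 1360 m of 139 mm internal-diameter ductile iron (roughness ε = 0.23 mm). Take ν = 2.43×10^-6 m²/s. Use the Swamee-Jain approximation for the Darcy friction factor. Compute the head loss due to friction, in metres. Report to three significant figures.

h_f ≈ 7.30 m

V = 4Q/(πD²) = 4·0.0113/(π·0.139²) = 0.7447 m/s
Re = VD/ν = 0.7447·0.139/2.43×10^-6 = 4.26×10^4 → turbulent
ε/D = 0.23/139 = 0.00165
Swamee-Jain: f = 0.02641
h_f = f(L/D)V²/(2g) = 0.02641·(1360/0.139)·0.7447²/(2·9.81) = 7.304 m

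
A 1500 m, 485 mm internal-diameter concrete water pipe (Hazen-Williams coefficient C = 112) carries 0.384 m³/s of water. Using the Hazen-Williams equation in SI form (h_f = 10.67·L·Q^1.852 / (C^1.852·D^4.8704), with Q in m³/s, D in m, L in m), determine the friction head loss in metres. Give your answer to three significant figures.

h_f ≈ 14.8 m

h_f = 10.67·1500·0.384^1.852 / (112^1.852·0.485^4.8704) = 14.79 m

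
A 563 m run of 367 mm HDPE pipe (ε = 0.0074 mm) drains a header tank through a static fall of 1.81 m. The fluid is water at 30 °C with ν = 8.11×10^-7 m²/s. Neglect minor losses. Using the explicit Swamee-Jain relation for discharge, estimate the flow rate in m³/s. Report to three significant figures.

Swamee-Jain (Type II): Q = -0.965·√(gD⁵h_f/L)·ln[ε/(3.7D) + √(3.17ν²L/(gD³h_f))]
√(gD⁵h_f/L) = √(9.81·0.367⁵·1.81/563) = 0.01449
ε/(3.7D) = 5.45×10^-6; √(3.17ν²L/(gD³h_f)) = 3.66×10^-5
Q = -0.965·0.01449·ln(4.202×10^-5) = 0.1409 m³/s
Check: V = 1.33 m/s, Re = 6.03×10^5, f = 0.01302, h_f = 1.81 m ≈ 1.81 m ✓

Q ≈ 0.141 m³/s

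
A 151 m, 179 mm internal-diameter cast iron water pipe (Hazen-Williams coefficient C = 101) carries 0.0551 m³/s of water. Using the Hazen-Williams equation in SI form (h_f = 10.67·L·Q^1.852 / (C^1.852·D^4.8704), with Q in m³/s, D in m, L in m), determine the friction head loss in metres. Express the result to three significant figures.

h_f ≈ 6.35 m

h_f = 10.67·151·0.0551^1.852 / (101^1.852·0.179^4.8704) = 6.348 m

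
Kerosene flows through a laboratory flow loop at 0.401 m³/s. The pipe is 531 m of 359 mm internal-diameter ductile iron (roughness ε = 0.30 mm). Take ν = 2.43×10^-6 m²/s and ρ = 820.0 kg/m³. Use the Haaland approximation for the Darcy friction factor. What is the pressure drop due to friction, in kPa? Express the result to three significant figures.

V = 4Q/(πD²) = 4·0.401/(π·0.359²) = 3.962 m/s
Re = VD/ν = 3.962·0.359/2.43×10^-6 = 5.85×10^5 → turbulent
ε/D = 0.30/359 = 8.36×10^-4
Haaland: f = 0.01935
h_f = f(L/D)V²/(2g) = 0.01935·(531/0.359)·3.962²/(2·9.81) = 22.90 m
Δp = ρg·h_f = 820.0·9.81·22.90 = 184.2 kPa

Δp ≈ 184 kPa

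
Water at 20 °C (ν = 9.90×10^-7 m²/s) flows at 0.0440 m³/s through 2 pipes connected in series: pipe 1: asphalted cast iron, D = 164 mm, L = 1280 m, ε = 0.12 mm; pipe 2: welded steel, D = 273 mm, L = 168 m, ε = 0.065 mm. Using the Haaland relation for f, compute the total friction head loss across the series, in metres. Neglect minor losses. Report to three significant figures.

H ≈ 33.4 m

Pipe 1: V = 2.083 m/s, Re = 3.45×10^5, ε/D = 7.32×10^-4, f = 0.01918, h_1 = f(L/D)V²/2g = 33.10 m
Pipe 2: V = 0.7517 m/s, Re = 2.07×10^5, ε/D = 2.38×10^-4, f = 0.01704, h_2 = f(L/D)V²/2g = 0.3021 m
Series → Q common, losses add: H = Σh = 33.40 m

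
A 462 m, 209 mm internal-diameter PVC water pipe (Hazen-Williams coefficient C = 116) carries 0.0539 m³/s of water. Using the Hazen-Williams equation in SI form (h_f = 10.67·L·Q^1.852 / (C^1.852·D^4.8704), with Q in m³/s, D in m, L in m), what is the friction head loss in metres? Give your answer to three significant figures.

h_f ≈ 6.78 m

h_f = 10.67·462·0.0539^1.852 / (116^1.852·0.209^4.8704) = 6.784 m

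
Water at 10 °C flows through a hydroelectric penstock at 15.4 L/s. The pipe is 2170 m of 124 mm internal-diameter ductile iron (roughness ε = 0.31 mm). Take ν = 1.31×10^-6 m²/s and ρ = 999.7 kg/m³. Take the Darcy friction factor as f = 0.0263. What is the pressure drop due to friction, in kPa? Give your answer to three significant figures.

Δp ≈ 374 kPa

V = 4Q/(πD²) = 4·0.0154/(π·0.124²) = 1.275 m/s
h_f = f(L/D)V²/(2g) = 0.02630·(2170/0.124)·1.275²/(2·9.81) = 38.15 m
Δp = ρg·h_f = 999.7·9.81·38.15 = 374.1 kPa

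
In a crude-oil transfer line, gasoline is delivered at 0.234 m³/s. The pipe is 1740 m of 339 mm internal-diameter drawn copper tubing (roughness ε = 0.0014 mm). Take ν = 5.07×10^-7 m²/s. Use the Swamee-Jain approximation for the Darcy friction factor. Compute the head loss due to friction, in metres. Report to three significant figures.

V = 4Q/(πD²) = 4·0.234/(π·0.339²) = 2.593 m/s
Re = VD/ν = 2.593·0.339/5.07×10^-7 = 1.73×10^6 → turbulent
ε/D = 0.0014/339 = 4.13×10^-6
Swamee-Jain: f = 0.01075
h_f = f(L/D)V²/(2g) = 0.01075·(1740/0.339)·2.593²/(2·9.81) = 18.90 m

h_f ≈ 18.9 m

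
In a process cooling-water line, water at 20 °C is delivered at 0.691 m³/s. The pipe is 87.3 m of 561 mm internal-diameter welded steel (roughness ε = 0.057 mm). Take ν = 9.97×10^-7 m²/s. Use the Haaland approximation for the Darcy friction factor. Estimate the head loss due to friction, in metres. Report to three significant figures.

h_f ≈ 0.802 m

V = 4Q/(πD²) = 4·0.691/(π·0.561²) = 2.796 m/s
Re = VD/ν = 2.796·0.561/9.97×10^-7 = 1.57×10^6 → turbulent
ε/D = 0.057/561 = 1.02×10^-4
Haaland: f = 0.01293
h_f = f(L/D)V²/(2g) = 0.01293·(87.3/0.561)·2.796²/(2·9.81) = 0.8017 m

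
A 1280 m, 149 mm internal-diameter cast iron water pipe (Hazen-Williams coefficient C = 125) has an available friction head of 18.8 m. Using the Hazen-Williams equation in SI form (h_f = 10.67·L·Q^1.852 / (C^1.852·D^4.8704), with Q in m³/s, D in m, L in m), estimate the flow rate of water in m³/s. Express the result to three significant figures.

Rearranging: Q = [h_f·C^1.852·D^4.8704 / (10.67·L)]^(1/1.852)
Q = [18.8·125^1.852·0.149^4.8704 / (10.67·1280)]^0.540 = 0.02386 m³/s

Q ≈ 0.0239 m³/s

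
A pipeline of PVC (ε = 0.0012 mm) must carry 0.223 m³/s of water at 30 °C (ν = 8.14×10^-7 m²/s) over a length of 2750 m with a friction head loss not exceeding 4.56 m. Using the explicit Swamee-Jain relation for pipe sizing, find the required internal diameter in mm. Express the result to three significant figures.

D ≈ 505 mm

Swamee-Jain (Type III): D = 0.66·[ε^1.25·(LQ²/(gh_f))^4.75 + ν·Q^9.4·(L/(gh_f))^5.2]^0.04
LQ²/(gh_f) = 3.057; L/(gh_f) = 61.48
Term 1 = ε^1.25·(…)^4.75 = 8.02×10^-6; Term 2 = ν·Q^9.4·(…)^5.2 = 0.00122
D = 0.66·(8.02×10^-6 + 0.00122)^0.04 = 0.5048 m = 505 mm
Check: V = 1.11 m/s, Re = 6.91×10^5, f = 0.01241, h_f = 4.28 m ≈ 4.56 m ✓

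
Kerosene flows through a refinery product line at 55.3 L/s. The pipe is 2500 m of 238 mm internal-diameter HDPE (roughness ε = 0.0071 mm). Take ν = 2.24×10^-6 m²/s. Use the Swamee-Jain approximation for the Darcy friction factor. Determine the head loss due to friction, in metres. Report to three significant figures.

h_f ≈ 14.1 m

V = 4Q/(πD²) = 4·0.0553/(π·0.238²) = 1.243 m/s
Re = VD/ν = 1.243·0.238/2.24×10^-6 = 1.32×10^5 → turbulent
ε/D = 0.0071/238 = 2.98×10^-5
Swamee-Jain: f = 0.01708
h_f = f(L/D)V²/(2g) = 0.01708·(2500/0.238)·1.243²/(2·9.81) = 14.13 m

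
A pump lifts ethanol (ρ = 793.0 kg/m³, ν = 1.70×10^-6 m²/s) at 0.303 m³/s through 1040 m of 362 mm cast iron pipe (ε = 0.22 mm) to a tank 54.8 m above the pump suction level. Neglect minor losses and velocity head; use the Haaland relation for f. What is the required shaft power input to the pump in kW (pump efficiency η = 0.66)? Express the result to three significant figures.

V = 4Q/(πD²) = 2.944 m/s; Re = 6.27×10^5; ε/D = 6.08×10^-4; f = 0.01809
h_f = f(L/D)V²/2g = 22.95 m
Total head H = z + h_f = 54.8 + 22.95 = 77.75 m
P_hyd = ρgQH = 793.0·9.81·0.303·77.75 = 183.3 kW
P_shaft = P_hyd/η = 183.3/0.66 = 277.7 kW

P_shaft ≈ 278 kW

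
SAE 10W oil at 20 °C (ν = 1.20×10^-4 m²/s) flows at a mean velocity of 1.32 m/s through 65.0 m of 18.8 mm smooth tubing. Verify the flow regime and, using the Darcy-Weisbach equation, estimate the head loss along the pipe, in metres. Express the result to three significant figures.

h_f ≈ 95.0 m

Re = VD/ν = 1.32·0.01880/1.20×10^-4 = 207 → laminar (Re < 2300)
f = 64/Re = 0.3095
h_f = f(L/D)V²/(2g) = 0.3095·(65.0/0.01880)·1.32²/(2·9.81) = 95.02 m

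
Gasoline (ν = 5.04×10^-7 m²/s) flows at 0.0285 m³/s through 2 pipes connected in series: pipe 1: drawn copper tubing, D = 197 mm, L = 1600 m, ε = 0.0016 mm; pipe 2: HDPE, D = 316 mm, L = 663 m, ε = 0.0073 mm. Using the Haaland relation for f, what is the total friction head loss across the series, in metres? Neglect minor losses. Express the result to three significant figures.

Pipe 1: V = 0.9350 m/s, Re = 3.65×10^5, ε/D = 8.12×10^-6, f = 0.01390, h_1 = f(L/D)V²/2g = 5.031 m
Pipe 2: V = 0.3634 m/s, Re = 2.28×10^5, ε/D = 2.31×10^-5, f = 0.01527, h_2 = f(L/D)V²/2g = 0.2157 m
Series → Q common, losses add: H = Σh = 5.246 m

H ≈ 5.25 m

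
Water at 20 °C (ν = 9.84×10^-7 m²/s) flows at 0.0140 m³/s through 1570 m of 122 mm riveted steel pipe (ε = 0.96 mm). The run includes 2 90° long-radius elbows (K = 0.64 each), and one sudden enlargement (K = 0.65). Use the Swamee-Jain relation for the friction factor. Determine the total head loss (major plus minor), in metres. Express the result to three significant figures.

V = 4Q/(πD²) = 1.198 m/s; V²/2g = 0.07310 m
Re = 1.48×10^5, ε/D = 0.00787 → f = 0.03568 (Swamee-Jain)
Major: h_f = f(L/D)·V²/2g = 0.03568·12869·0.07310 = 33.57 m
Minor: ΣK = 1.93; h_m = ΣK·V²/2g = 0.1411 m
Total H_L = 33.57 + 0.1411 = 33.71 m

H_L ≈ 33.7 m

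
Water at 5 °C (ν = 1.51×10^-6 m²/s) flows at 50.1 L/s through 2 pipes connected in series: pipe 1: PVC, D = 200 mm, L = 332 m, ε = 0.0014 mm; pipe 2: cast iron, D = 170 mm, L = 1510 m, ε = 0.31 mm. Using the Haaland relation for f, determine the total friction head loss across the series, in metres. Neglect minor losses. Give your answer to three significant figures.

H ≈ 55.3 m

Pipe 1: V = 1.595 m/s, Re = 2.11×10^5, ε/D = 7.00×10^-6, f = 0.01538, h_1 = f(L/D)V²/2g = 3.309 m
Pipe 2: V = 2.207 m/s, Re = 2.48×10^5, ε/D = 0.00182, f = 0.02358, h_2 = f(L/D)V²/2g = 52.01 m
Series → Q common, losses add: H = Σh = 55.32 m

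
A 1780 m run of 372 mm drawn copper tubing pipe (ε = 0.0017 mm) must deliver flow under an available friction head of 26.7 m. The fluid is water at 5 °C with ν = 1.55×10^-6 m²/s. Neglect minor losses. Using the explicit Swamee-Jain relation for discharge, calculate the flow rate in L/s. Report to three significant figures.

Q ≈ 322 L/s

Swamee-Jain (Type II): Q = -0.965·√(gD⁵h_f/L)·ln[ε/(3.7D) + √(3.17ν²L/(gD³h_f))]
√(gD⁵h_f/L) = √(9.81·0.372⁵·26.7/1780) = 0.03238
ε/(3.7D) = 1.24×10^-6; √(3.17ν²L/(gD³h_f)) = 3.17×10^-5
Q = -0.965·0.03238·ln(3.294×10^-5) = 0.3225 m³/s
Check: V = 2.97 m/s, Re = 7.12×10^5, f = 0.01239, h_f = 26.6 m ≈ 26.7 m ✓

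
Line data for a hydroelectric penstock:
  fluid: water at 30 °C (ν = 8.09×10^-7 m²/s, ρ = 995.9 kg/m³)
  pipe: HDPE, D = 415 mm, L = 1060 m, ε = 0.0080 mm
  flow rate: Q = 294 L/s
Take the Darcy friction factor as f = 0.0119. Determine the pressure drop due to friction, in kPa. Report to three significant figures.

Δp ≈ 71.5 kPa

V = 4Q/(πD²) = 4·0.294/(π·0.415²) = 2.174 m/s
h_f = f(L/D)V²/(2g) = 0.01190·(1060/0.415)·2.174²/(2·9.81) = 7.319 m
Δp = ρg·h_f = 995.9·9.81·7.319 = 71.50 kPa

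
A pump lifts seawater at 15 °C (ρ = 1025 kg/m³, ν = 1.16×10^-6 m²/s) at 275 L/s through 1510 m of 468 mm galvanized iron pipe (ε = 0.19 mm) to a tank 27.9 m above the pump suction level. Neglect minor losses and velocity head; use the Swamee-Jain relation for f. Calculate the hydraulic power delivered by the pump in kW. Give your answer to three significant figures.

P_hyd ≈ 96.8 kW

V = 4Q/(πD²) = 1.599 m/s; Re = 6.45×10^5; ε/D = 4.06×10^-4; f = 0.01693
h_f = f(L/D)V²/2g = 7.115 m
Total head H = z + h_f = 27.9 + 7.115 = 35.02 m
P_hyd = ρgQH = 1025·9.81·0.275·35.02 = 96.82 kW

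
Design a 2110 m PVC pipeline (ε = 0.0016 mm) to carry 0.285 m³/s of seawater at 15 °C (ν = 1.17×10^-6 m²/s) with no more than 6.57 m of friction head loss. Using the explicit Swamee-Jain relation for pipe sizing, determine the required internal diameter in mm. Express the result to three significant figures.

Swamee-Jain (Type III): D = 0.66·[ε^1.25·(LQ²/(gh_f))^4.75 + ν·Q^9.4·(L/(gh_f))^5.2]^0.04
LQ²/(gh_f) = 2.659; L/(gh_f) = 32.74
Term 1 = ε^1.25·(…)^4.75 = 5.92×10^-6; Term 2 = ν·Q^9.4·(…)^5.2 = 6.64×10^-4
D = 0.66·(5.92×10^-6 + 6.64×10^-4)^0.04 = 0.4927 m = 493 mm
Check: V = 1.49 m/s, Re = 6.29×10^5, f = 0.01263, h_f = 6.16 m ≈ 6.57 m ✓

D ≈ 493 mm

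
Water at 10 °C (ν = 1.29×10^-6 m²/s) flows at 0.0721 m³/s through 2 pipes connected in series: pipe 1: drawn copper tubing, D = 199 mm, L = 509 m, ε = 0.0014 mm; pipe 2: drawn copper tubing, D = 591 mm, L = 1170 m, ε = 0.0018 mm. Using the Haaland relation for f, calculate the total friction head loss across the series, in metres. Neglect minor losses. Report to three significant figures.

Pipe 1: V = 2.318 m/s, Re = 3.58×10^5, ε/D = 7.04×10^-6, f = 0.01394, h_1 = f(L/D)V²/2g = 9.769 m
Pipe 2: V = 0.2628 m/s, Re = 1.20×10^5, ε/D = 3.05×10^-6, f = 0.01716, h_2 = f(L/D)V²/2g = 0.1196 m
Series → Q common, losses add: H = Σh = 9.889 m

H ≈ 9.89 m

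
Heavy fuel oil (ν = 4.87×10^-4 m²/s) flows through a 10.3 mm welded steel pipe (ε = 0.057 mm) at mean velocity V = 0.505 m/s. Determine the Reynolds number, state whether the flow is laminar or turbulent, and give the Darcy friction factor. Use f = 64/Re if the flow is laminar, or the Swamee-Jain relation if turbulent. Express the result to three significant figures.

Re = VD/ν = 0.5050·0.0103/4.87×10^-4 = 10.7
Re < 2300 → laminar → f = 64/Re = 5.992

Re ≈ 10.7; laminar; f = 64/Re ≈ 5.99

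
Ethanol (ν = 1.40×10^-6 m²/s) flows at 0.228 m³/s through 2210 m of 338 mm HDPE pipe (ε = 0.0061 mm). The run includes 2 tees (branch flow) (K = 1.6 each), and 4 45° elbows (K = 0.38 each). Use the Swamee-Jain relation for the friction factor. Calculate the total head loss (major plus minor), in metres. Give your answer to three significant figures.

V = 4Q/(πD²) = 2.541 m/s; V²/2g = 0.3291 m
Re = 6.13×10^5, ε/D = 1.80×10^-5 → f = 0.01295 (Swamee-Jain)
Major: h_f = f(L/D)·V²/2g = 0.01295·6538·0.3291 = 27.86 m
Minor: ΣK = 4.72; h_m = ΣK·V²/2g = 1.553 m
Total H_L = 27.86 + 1.553 = 29.41 m

H_L ≈ 29.4 m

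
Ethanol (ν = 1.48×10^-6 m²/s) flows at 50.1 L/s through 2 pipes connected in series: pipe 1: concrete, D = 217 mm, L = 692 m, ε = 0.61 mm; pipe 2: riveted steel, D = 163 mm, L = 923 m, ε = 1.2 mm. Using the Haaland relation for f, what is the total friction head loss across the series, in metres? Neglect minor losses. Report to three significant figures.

Pipe 1: V = 1.355 m/s, Re = 1.99×10^5, ε/D = 0.00281, f = 0.02638, h_1 = f(L/D)V²/2g = 7.867 m
Pipe 2: V = 2.401 m/s, Re = 2.64×10^5, ε/D = 0.00736, f = 0.03459, h_2 = f(L/D)V²/2g = 57.54 m
Series → Q common, losses add: H = Σh = 65.41 m

H ≈ 65.4 m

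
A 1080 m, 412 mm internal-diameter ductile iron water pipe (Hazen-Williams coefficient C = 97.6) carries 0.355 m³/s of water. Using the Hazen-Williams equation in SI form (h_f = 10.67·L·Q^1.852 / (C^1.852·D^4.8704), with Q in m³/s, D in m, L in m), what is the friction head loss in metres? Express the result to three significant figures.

h_f = 10.67·1080·0.355^1.852 / (97.6^1.852·0.412^4.8704) = 26.29 m

h_f ≈ 26.3 m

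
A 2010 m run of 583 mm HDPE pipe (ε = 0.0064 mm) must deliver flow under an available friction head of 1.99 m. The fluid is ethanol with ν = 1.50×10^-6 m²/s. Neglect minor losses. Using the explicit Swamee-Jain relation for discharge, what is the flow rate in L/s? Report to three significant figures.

Swamee-Jain (Type II): Q = -0.965·√(gD⁵h_f/L)·ln[ε/(3.7D) + √(3.17ν²L/(gD³h_f))]
√(gD⁵h_f/L) = √(9.81·0.583⁵·1.99/2010) = 0.02558
ε/(3.7D) = 2.97×10^-6; √(3.17ν²L/(gD³h_f)) = 6.09×10^-5
Q = -0.965·0.02558·ln(6.384×10^-5) = 0.2384 m³/s
Check: V = 0.893 m/s, Re = 3.47×10^5, f = 0.01413, h_f = 1.98 m ≈ 1.99 m ✓

Q ≈ 238 L/s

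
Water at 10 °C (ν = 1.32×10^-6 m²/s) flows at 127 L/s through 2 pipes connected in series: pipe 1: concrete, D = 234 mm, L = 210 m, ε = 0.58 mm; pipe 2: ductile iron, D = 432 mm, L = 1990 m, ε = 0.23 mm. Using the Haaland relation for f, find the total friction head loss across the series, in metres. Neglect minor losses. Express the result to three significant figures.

H ≈ 13.3 m

Pipe 1: V = 2.953 m/s, Re = 5.24×10^5, ε/D = 0.00248, f = 0.02513, h_1 = f(L/D)V²/2g = 10.03 m
Pipe 2: V = 0.8665 m/s, Re = 2.84×10^5, ε/D = 5.32×10^-4, f = 0.01833, h_2 = f(L/D)V²/2g = 3.230 m
Series → Q common, losses add: H = Σh = 13.26 m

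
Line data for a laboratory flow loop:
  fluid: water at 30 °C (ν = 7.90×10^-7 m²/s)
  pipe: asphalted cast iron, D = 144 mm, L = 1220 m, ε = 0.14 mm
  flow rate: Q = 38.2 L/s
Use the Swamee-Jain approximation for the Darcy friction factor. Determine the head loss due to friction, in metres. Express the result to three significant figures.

h_f ≈ 48.3 m

V = 4Q/(πD²) = 4·0.0382/(π·0.144²) = 2.346 m/s
Re = VD/ν = 2.346·0.144/7.90×10^-7 = 4.28×10^5 → turbulent
ε/D = 0.14/144 = 9.72×10^-4
Swamee-Jain: f = 0.02034
h_f = f(L/D)V²/(2g) = 0.02034·(1220/0.144)·2.346²/(2·9.81) = 48.32 m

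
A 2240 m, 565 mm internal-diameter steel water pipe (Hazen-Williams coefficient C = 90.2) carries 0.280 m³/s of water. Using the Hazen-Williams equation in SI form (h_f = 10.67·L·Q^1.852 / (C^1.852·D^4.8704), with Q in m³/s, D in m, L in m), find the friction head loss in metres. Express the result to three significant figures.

h_f = 10.67·2240·0.280^1.852 / (90.2^1.852·0.565^4.8704) = 8.732 m

h_f ≈ 8.73 m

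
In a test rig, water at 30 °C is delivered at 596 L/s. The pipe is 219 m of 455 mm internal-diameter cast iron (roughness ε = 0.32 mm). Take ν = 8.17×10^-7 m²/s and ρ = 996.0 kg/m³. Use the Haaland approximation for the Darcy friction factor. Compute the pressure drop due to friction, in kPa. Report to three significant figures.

V = 4Q/(πD²) = 4·0.596/(π·0.455²) = 3.666 m/s
Re = VD/ν = 3.666·0.455/8.17×10^-7 = 2.04×10^6 → turbulent
ε/D = 0.32/455 = 7.03×10^-4
Haaland: f = 0.01826
h_f = f(L/D)V²/(2g) = 0.01826·(219/0.455)·3.666²/(2·9.81) = 6.020 m
Δp = ρg·h_f = 996.0·9.81·6.020 = 58.82 kPa

Δp ≈ 58.8 kPa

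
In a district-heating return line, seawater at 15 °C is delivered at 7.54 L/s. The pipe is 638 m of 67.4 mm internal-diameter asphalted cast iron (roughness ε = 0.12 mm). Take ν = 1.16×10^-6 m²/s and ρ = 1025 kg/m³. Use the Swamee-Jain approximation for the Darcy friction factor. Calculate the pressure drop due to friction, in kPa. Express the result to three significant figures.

V = 4Q/(πD²) = 4·0.00754/(π·0.0674²) = 2.113 m/s
Re = VD/ν = 2.113·0.0674/1.16×10^-6 = 1.23×10^5 → turbulent
ε/D = 0.12/67.4 = 0.00178
Swamee-Jain: f = 0.02443
h_f = f(L/D)V²/(2g) = 0.02443·(638/0.0674)·2.113²/(2·9.81) = 52.63 m
Δp = ρg·h_f = 1025·9.81·52.63 = 529.2 kPa

Δp ≈ 529 kPa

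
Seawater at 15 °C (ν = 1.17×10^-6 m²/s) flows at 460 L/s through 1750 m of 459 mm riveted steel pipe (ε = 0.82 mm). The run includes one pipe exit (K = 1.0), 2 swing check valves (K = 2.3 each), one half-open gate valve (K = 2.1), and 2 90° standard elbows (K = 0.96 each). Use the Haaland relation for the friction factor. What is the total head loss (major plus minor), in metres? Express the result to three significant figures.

V = 4Q/(πD²) = 2.780 m/s; V²/2g = 0.3939 m
Re = 1.09×10^6, ε/D = 0.00179 → f = 0.02294 (Haaland)
Major: h_f = f(L/D)·V²/2g = 0.02294·3813·0.3939 = 34.45 m
Minor: ΣK = 9.62; h_m = ΣK·V²/2g = 3.789 m
Total H_L = 34.45 + 3.789 = 38.24 m

H_L ≈ 38.2 m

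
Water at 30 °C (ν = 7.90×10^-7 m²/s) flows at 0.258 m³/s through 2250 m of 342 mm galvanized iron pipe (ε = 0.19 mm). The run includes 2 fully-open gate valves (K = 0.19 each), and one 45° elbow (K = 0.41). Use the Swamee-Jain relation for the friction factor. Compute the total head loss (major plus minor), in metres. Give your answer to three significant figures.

H_L ≈ 46.8 m

V = 4Q/(πD²) = 2.809 m/s; V²/2g = 0.4020 m
Re = 1.22×10^6, ε/D = 5.56×10^-4 → f = 0.01758 (Swamee-Jain)
Major: h_f = f(L/D)·V²/2g = 0.01758·6579·0.4020 = 46.49 m
Minor: ΣK = 0.790; h_m = ΣK·V²/2g = 0.3176 m
Total H_L = 46.49 + 0.3176 = 46.81 m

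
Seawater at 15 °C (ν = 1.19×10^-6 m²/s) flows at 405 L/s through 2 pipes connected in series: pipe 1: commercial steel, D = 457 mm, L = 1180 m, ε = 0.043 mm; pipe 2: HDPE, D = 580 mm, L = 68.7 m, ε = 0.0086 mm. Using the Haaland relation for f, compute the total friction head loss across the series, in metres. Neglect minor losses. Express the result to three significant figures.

Pipe 1: V = 2.469 m/s, Re = 9.48×10^5, ε/D = 9.41×10^-5, f = 0.01330, h_1 = f(L/D)V²/2g = 10.67 m
Pipe 2: V = 1.533 m/s, Re = 7.47×10^5, ε/D = 1.48×10^-5, f = 0.01240, h_2 = f(L/D)V²/2g = 0.1759 m
Series → Q common, losses add: H = Σh = 10.84 m

H ≈ 10.8 m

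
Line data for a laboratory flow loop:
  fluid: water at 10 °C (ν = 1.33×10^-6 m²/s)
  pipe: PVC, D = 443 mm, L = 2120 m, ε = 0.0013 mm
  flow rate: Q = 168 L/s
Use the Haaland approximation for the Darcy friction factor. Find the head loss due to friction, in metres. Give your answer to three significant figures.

V = 4Q/(πD²) = 4·0.168/(π·0.443²) = 1.090 m/s
Re = VD/ν = 1.090·0.443/1.33×10^-6 = 3.63×10^5 → turbulent
ε/D = 0.0013/443 = 2.93×10^-6
Haaland: f = 0.01387
h_f = f(L/D)V²/(2g) = 0.01387·(2120/0.443)·1.090²/(2·9.81) = 4.019 m

h_f ≈ 4.02 m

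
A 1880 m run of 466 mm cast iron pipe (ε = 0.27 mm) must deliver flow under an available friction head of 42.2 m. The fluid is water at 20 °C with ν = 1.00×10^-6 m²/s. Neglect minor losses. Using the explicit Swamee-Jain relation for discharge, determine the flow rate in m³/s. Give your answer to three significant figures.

Swamee-Jain (Type II): Q = -0.965·√(gD⁵h_f/L)·ln[ε/(3.7D) + √(3.17ν²L/(gD³h_f))]
√(gD⁵h_f/L) = √(9.81·0.466⁵·42.2/1880) = 0.06956
ε/(3.7D) = 1.57×10^-4; √(3.17ν²L/(gD³h_f)) = 1.19×10^-5
Q = -0.965·0.06956·ln(1.685×10^-4) = 0.5832 m³/s
Check: V = 3.42 m/s, Re = 1.59×10^6, f = 0.01763, h_f = 42.4 m ≈ 42.2 m ✓

Q ≈ 0.583 m³/s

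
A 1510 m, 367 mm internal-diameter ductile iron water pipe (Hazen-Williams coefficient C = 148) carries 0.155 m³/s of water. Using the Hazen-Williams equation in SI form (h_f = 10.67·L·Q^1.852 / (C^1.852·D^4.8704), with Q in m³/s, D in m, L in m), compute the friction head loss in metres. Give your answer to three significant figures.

h_f ≈ 6.44 m

h_f = 10.67·1510·0.155^1.852 / (148^1.852·0.367^4.8704) = 6.435 m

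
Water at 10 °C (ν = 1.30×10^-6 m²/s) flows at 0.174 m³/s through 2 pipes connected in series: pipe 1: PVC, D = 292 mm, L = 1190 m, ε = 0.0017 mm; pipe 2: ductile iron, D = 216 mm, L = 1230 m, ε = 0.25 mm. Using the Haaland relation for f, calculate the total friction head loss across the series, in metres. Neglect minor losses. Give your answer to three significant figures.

H ≈ 153 m

Pipe 1: V = 2.598 m/s, Re = 5.84×10^5, ε/D = 5.82×10^-6, f = 0.01278, h_1 = f(L/D)V²/2g = 17.92 m
Pipe 2: V = 4.748 m/s, Re = 7.89×10^5, ε/D = 0.00116, f = 0.02070, h_2 = f(L/D)V²/2g = 135.4 m
Series → Q common, losses add: H = Σh = 153.4 m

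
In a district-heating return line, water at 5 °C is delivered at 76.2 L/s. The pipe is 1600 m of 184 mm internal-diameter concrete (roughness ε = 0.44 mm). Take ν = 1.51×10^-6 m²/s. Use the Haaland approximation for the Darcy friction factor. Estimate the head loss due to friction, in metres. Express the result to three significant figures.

h_f ≈ 91.1 m

V = 4Q/(πD²) = 4·0.0762/(π·0.184²) = 2.866 m/s
Re = VD/ν = 2.866·0.184/1.51×10^-6 = 3.49×10^5 → turbulent
ε/D = 0.44/184 = 0.00239
Haaland: f = 0.02503
h_f = f(L/D)V²/(2g) = 0.02503·(1600/0.184)·2.866²/(2·9.81) = 91.10 m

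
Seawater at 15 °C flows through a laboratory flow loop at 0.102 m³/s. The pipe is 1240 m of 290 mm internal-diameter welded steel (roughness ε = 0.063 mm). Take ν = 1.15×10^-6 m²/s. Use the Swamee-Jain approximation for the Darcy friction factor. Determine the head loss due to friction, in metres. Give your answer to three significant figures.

h_f ≈ 8.33 m

V = 4Q/(πD²) = 4·0.102/(π·0.290²) = 1.544 m/s
Re = VD/ν = 1.544·0.290/1.15×10^-6 = 3.89×10^5 → turbulent
ε/D = 0.063/290 = 2.17×10^-4
Swamee-Jain: f = 0.01602
h_f = f(L/D)V²/(2g) = 0.01602·(1240/0.290)·1.544²/(2·9.81) = 8.326 m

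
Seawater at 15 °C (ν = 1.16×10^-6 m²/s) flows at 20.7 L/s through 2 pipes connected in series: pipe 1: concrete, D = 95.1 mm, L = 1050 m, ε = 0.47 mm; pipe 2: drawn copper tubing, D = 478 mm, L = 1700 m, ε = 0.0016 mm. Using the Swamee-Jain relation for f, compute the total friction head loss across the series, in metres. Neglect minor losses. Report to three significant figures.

H ≈ 147 m

Pipe 1: V = 2.914 m/s, Re = 2.39×10^5, ε/D = 0.00494, f = 0.03082, h_1 = f(L/D)V²/2g = 147.3 m
Pipe 2: V = 0.1154 m/s, Re = 4.75×10^4, ε/D = 3.35×10^-6, f = 0.02101, h_2 = f(L/D)V²/2g = 0.05068 m
Series → Q common, losses add: H = Σh = 147.3 m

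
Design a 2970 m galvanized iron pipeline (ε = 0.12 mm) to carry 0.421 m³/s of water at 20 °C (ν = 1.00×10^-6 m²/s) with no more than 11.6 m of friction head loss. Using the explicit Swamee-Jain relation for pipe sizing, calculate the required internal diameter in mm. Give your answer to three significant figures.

D ≈ 569 mm

Swamee-Jain (Type III): D = 0.66·[ε^1.25·(LQ²/(gh_f))^4.75 + ν·Q^9.4·(L/(gh_f))^5.2]^0.04
LQ²/(gh_f) = 4.626; L/(gh_f) = 26.10
Term 1 = ε^1.25·(…)^4.75 = 0.0181; Term 2 = ν·Q^9.4·(…)^5.2 = 0.00683
D = 0.66·(0.0181 + 0.00683)^0.04 = 0.5694 m = 569 mm
Check: V = 1.65 m/s, Re = 9.41×10^5, f = 0.01494, h_f = 10.9 m ≈ 11.6 m ✓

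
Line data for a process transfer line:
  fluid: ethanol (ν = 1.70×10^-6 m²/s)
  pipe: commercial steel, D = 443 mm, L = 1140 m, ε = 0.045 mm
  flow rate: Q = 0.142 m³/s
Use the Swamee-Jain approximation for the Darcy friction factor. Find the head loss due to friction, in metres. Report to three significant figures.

h_f ≈ 1.78 m

V = 4Q/(πD²) = 4·0.142/(π·0.443²) = 0.9213 m/s
Re = VD/ν = 0.9213·0.443/1.70×10^-6 = 2.40×10^5 → turbulent
ε/D = 0.045/443 = 1.02×10^-4
Swamee-Jain: f = 0.01595
h_f = f(L/D)V²/(2g) = 0.01595·(1140/0.443)·0.9213²/(2·9.81) = 1.776 m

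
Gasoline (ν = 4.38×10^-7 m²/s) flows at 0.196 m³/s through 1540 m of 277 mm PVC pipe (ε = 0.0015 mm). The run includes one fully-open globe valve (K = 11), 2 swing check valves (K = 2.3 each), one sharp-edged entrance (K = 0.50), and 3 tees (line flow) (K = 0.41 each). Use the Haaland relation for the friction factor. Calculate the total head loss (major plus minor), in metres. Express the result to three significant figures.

V = 4Q/(πD²) = 3.252 m/s; V²/2g = 0.5392 m
Re = 2.06×10^6, ε/D = 5.42×10^-6 → f = 0.01046 (Haaland)
Major: h_f = f(L/D)·V²/2g = 0.01046·5560·0.5392 = 31.34 m
Minor: ΣK = 17.3; h_m = ΣK·V²/2g = 9.344 m
Total H_L = 31.34 + 9.344 = 40.68 m

H_L ≈ 40.7 m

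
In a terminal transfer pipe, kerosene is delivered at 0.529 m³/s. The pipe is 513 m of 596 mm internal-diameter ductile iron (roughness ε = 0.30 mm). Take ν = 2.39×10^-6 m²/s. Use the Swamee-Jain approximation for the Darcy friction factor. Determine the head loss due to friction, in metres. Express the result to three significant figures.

h_f ≈ 2.82 m

V = 4Q/(πD²) = 4·0.529/(π·0.596²) = 1.896 m/s
Re = VD/ν = 1.896·0.596/2.39×10^-6 = 4.73×10^5 → turbulent
ε/D = 0.30/596 = 5.03×10^-4
Swamee-Jain: f = 0.01785
h_f = f(L/D)V²/(2g) = 0.01785·(513/0.596)·1.896²/(2·9.81) = 2.815 m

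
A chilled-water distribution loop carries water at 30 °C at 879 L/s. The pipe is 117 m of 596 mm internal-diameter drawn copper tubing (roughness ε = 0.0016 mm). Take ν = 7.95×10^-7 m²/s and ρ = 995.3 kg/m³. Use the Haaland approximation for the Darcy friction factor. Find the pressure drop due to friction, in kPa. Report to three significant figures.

V = 4Q/(πD²) = 4·0.879/(π·0.596²) = 3.151 m/s
Re = VD/ν = 3.151·0.596/7.95×10^-7 = 2.36×10^6 → turbulent
ε/D = 0.0016/596 = 2.68×10^-6
Haaland: f = 0.01016
h_f = f(L/D)V²/(2g) = 0.01016·(117/0.596)·3.151²/(2·9.81) = 1.009 m
Δp = ρg·h_f = 995.3·9.81·1.009 = 9.851 kPa

Δp ≈ 9.85 kPa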